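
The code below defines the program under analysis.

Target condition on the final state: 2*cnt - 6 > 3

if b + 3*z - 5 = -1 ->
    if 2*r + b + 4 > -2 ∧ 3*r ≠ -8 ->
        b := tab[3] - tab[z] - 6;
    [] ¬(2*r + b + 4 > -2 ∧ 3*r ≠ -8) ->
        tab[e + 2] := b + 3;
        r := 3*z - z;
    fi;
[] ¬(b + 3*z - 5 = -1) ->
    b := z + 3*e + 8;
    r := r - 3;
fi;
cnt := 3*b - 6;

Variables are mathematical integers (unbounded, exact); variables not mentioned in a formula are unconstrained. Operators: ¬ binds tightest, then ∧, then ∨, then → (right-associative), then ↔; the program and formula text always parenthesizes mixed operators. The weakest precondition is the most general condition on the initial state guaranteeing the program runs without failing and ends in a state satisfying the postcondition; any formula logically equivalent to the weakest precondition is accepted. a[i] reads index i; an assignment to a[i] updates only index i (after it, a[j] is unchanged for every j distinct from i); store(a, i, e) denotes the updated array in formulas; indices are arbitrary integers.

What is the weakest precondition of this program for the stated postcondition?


Working backward. After the program, the postcondition 2*cnt - 6 > 3 must hold; in canonical form it is 2*cnt > 9.
Before cnt := 3*b - 6: 6*b > 21
Then branch requires ((b + 2*r > -6 ∧ 3*r ≠ -8) → 6*tab[3] > 6*tab[z] + 57) ∧ ((¬(b + 2*r > -6 ∧ 3*r ≠ -8)) → 6*b > 21); else branch requires 18*e + 6*z > -27.
Before the if: (b + 3*z = 4 → (((b + 2*r > -6 ∧ 3*r ≠ -8) → 6*tab[3] > 6*tab[z] + 57) ∧ ((¬(b + 2*r > -6 ∧ 3*r ≠ -8)) → 6*b > 21))) ∧ ((¬(b + 3*z = 4)) → 18*e + 6*z > -27)
Answer: WP = (b + 3*z = 4 → (((b + 2*r > -6 ∧ 3*r ≠ -8) → 6*tab[3] > 6*tab[z] + 57) ∧ ((¬(b + 2*r > -6 ∧ 3*r ≠ -8)) → 6*b > 21))) ∧ ((¬(b + 3*z = 4)) → 18*e + 6*z > -27)


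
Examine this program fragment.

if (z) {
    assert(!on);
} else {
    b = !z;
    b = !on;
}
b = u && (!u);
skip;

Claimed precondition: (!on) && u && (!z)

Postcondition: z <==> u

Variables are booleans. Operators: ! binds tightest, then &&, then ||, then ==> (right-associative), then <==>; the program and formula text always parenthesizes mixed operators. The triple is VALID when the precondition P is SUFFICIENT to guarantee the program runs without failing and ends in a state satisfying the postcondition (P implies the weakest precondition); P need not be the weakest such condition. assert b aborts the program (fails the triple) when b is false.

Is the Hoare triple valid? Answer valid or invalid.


Working backward. After the program, z <==> u must hold.
Before skip: z <==> u
Before b := u && (!u): z <==> u
Then branch requires (!on) && (z <==> u); else branch requires z <==> u.
Before the if: (z ==> ((!on) && (z <==> u))) && ((!z) ==> (z <==> u))
The weakest precondition is (z ==> ((!on) && (z <==> u))) && ((!z) ==> (z <==> u)).
Check whether (!on) && u && (!z) implies it.
Countermodel: at the initial state on = false, u = true, z = false, the precondition holds but the weakest precondition fails.
Answer: invalid


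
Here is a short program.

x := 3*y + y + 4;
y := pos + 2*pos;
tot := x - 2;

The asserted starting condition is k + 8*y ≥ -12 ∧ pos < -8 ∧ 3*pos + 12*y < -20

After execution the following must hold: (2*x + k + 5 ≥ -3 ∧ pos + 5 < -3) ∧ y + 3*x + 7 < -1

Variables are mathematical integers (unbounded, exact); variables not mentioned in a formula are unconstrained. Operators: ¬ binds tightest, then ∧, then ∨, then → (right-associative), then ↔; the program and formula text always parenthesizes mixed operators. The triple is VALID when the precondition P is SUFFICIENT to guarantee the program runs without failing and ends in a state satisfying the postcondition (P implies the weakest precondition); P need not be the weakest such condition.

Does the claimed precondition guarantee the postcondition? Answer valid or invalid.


Working backward. After the program, the postcondition (2*x + k + 5 ≥ -3 ∧ pos + 5 < -3) ∧ y + 3*x + 7 < -1 must hold; in canonical form it is k + 2*x ≥ -8 ∧ pos < -8 ∧ 3*x + y < -8.
Before tot := x - 2: k + 2*x ≥ -8 ∧ pos < -8 ∧ 3*x + y < -8
Before y := pos + 2*pos: k + 2*x ≥ -8 ∧ pos < -8 ∧ 3*pos + 3*x < -8
Before x := 3*y + y + 4: k + 8*y ≥ -16 ∧ pos < -8 ∧ 3*pos + 12*y < -20
The weakest precondition is k + 8*y ≥ -16 ∧ pos < -8 ∧ 3*pos + 12*y < -20.
Check whether k + 8*y ≥ -12 ∧ pos < -8 ∧ 3*pos + 12*y < -20 implies it.
Every state satisfying the precondition satisfies the weakest precondition: the implication holds.
Answer: valid


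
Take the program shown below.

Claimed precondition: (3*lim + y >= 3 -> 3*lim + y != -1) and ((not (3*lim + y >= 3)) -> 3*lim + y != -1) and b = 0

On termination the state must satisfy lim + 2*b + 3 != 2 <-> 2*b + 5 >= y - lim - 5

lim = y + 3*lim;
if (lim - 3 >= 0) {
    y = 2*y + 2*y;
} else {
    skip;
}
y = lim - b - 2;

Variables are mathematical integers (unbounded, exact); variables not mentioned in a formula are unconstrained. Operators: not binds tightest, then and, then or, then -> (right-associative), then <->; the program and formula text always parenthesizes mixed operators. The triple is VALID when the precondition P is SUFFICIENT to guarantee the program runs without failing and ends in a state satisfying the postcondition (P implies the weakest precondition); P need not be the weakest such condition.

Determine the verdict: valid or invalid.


Working backward. After the program, the postcondition lim + 2*b + 3 != 2 <-> 2*b + 5 >= y - lim - 5 must hold; in canonical form it is 2*b + lim != -1 <-> 2*b + lim >= y - 10.
Before y := lim - b - 2: 2*b + lim != -1 <-> 3*b >= -12
Then branch requires 2*b + lim != -1 <-> 3*b >= -12; else branch requires 2*b + lim != -1 <-> 3*b >= -12.
Before the if: (lim >= 3 -> (2*b + lim != -1 <-> 3*b >= -12)) and ((not (lim >= 3)) -> (2*b + lim != -1 <-> 3*b >= -12))
Before lim := y + 3*lim: (3*lim + y >= 3 -> (2*b + 3*lim + y != -1 <-> 3*b >= -12)) and ((not (3*lim + y >= 3)) -> (2*b + 3*lim + y != -1 <-> 3*b >= -12))
The weakest precondition is (3*lim + y >= 3 -> (2*b + 3*lim + y != -1 <-> 3*b >= -12)) and ((not (3*lim + y >= 3)) -> (2*b + 3*lim + y != -1 <-> 3*b >= -12)).
Check whether (3*lim + y >= 3 -> 3*lim + y != -1) and ((not (3*lim + y >= 3)) -> 3*lim + y != -1) and b = 0 implies it.
Every state satisfying the precondition satisfies the weakest precondition: the implication holds.
Answer: valid


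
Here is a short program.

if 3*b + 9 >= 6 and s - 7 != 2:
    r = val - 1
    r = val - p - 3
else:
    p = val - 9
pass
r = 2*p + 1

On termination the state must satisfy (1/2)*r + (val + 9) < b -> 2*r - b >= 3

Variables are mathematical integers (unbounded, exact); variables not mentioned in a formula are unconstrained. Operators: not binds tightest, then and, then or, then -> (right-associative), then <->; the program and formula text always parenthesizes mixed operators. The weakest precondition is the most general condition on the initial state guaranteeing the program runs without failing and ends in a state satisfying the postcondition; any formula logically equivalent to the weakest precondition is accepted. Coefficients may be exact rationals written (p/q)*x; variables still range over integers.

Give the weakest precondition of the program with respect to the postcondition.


Working backward. After the program, the postcondition (1/2)*r + (val + 9) < b -> 2*r - b >= 3 must hold; in canonical form it is (1/2)*r + val < b - 9 -> 2*r >= b + 3.
Before r := 2*p + 1: p + val < b - 19/2 -> 4*p >= b + 1
Before skip: p + val < b - 19/2 -> 4*p >= b + 1
Then branch requires p + val < b - 19/2 -> 4*p >= b + 1; else branch requires 2*val < b - 1/2 -> 4*val >= b + 37.
Before the if: ((3*b >= -3 and s != 9) -> (p + val < b - 19/2 -> 4*p >= b + 1)) and ((not (3*b >= -3 and s != 9)) -> (2*val < b - 1/2 -> 4*val >= b + 37))
Answer: WP = ((3*b >= -3 and s != 9) -> (p + val < b - 19/2 -> 4*p >= b + 1)) and ((not (3*b >= -3 and s != 9)) -> (2*val < b - 1/2 -> 4*val >= b + 37))


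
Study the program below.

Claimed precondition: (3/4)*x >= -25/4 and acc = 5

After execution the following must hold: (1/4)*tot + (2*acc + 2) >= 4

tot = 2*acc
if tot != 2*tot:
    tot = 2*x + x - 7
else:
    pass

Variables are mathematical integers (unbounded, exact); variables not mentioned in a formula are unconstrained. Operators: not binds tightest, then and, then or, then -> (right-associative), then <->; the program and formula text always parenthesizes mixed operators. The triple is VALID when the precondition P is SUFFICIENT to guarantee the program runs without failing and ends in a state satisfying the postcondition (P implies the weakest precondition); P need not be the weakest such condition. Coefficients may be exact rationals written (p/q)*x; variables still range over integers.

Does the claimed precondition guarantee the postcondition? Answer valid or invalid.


Working backward. After the program, the postcondition (1/4)*tot + (2*acc + 2) >= 4 must hold; in canonical form it is 2*acc + (1/4)*tot >= 2.
Then branch requires 2*acc + (3/4)*x >= 15/4; else branch requires 2*acc + (1/4)*tot >= 2.
Before the if: (tot != 0 -> 2*acc + (3/4)*x >= 15/4) and ((not (tot != 0)) -> 2*acc + (1/4)*tot >= 2)
Before tot := 2*acc: (2*acc != 0 -> 2*acc + (3/4)*x >= 15/4) and ((not (2*acc != 0)) -> (5/2)*acc >= 2)
The weakest precondition is (2*acc != 0 -> 2*acc + (3/4)*x >= 15/4) and ((not (2*acc != 0)) -> (5/2)*acc >= 2).
Check whether (3/4)*x >= -25/4 and acc = 5 implies it.
Every state satisfying the precondition satisfies the weakest precondition: the implication holds.
Answer: valid


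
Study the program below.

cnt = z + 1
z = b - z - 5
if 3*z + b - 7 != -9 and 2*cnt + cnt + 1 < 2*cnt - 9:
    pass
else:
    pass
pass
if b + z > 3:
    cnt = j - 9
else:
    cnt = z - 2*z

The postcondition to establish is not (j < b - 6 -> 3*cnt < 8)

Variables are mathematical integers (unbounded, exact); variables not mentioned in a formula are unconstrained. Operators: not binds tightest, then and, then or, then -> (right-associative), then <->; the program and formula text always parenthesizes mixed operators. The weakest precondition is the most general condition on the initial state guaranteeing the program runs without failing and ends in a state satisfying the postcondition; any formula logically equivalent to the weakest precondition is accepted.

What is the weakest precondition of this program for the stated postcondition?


Working backward. After the program, not (j < b - 6 -> 3*cnt < 8) must hold.
Then branch requires not (j < b - 6 -> 3*j < 35); else branch requires not (j < b - 6 -> 3*z > -8).
Before the if: (b + z > 3 -> (not (j < b - 6 -> 3*j < 35))) and ((not (b + z > 3)) -> (not (j < b - 6 -> 3*z > -8)))
Before skip: (b + z > 3 -> (not (j < b - 6 -> 3*j < 35))) and ((not (b + z > 3)) -> (not (j < b - 6 -> 3*z > -8)))
Then branch requires (b + z > 3 -> (not (j < b - 6 -> 3*j < 35))) and ((not (b + z > 3)) -> (not (j < b - 6 -> 3*z > -8))); else branch requires (b + z > 3 -> (not (j < b - 6 -> 3*j < 35))) and ((not (b + z > 3)) -> (not (j < b - 6 -> 3*z > -8))).
Before the if: ((b + 3*z != -2 and cnt < -10) -> ((b + z > 3 -> (not (j < b - 6 -> 3*j < 35))) and ((not (b + z > 3)) -> (not (j < b - 6 -> 3*z > -8))))) and ((not (b + 3*z != -2 and cnt < -10)) -> ((b + z > 3 -> (not (j < b - 6 -> 3*j < 35))) and ((not (b + z > 3)) -> (not (j < b - 6 -> 3*z > -8)))))
Before z := b - z - 5: ((4*b != 3*z + 13 and cnt < -10) -> ((2*b > z + 8 -> (not (j < b - 6 -> 3*j < 35))) and ((not (2*b > z + 8)) -> (not (j < b - 6 -> 3*b > 3*z + 7))))) and ((not (4*b != 3*z + 13 and cnt < -10)) -> ((2*b > z + 8 -> (not (j < b - 6 -> 3*j < 35))) and ((not (2*b > z + 8)) -> (not (j < b - 6 -> 3*b > 3*z + 7)))))
Before cnt := z + 1: ((4*b != 3*z + 13 and z < -11) -> ((2*b > z + 8 -> (not (j < b - 6 -> 3*j < 35))) and ((not (2*b > z + 8)) -> (not (j < b - 6 -> 3*b > 3*z + 7))))) and ((not (4*b != 3*z + 13 and z < -11)) -> ((2*b > z + 8 -> (not (j < b - 6 -> 3*j < 35))) and ((not (2*b > z + 8)) -> (not (j < b - 6 -> 3*b > 3*z + 7)))))
Answer: WP = ((4*b != 3*z + 13 and z < -11) -> ((2*b > z + 8 -> (not (j < b - 6 -> 3*j < 35))) and ((not (2*b > z + 8)) -> (not (j < b - 6 -> 3*b > 3*z + 7))))) and ((not (4*b != 3*z + 13 and z < -11)) -> ((2*b > z + 8 -> (not (j < b - 6 -> 3*j < 35))) and ((not (2*b > z + 8)) -> (not (j < b - 6 -> 3*b > 3*z + 7)))))


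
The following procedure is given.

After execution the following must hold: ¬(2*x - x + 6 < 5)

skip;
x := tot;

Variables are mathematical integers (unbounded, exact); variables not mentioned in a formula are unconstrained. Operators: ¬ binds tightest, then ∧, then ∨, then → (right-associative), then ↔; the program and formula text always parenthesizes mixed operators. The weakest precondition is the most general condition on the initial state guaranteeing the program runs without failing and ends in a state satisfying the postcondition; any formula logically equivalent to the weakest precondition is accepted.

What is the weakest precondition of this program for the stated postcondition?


Working backward. After the program, the postcondition ¬(2*x - x + 6 < 5) must hold; in canonical form it is ¬(x < -1).
Before x := tot: ¬(tot < -1)
Before skip: ¬(tot < -1)
Answer: WP = ¬(tot < -1)


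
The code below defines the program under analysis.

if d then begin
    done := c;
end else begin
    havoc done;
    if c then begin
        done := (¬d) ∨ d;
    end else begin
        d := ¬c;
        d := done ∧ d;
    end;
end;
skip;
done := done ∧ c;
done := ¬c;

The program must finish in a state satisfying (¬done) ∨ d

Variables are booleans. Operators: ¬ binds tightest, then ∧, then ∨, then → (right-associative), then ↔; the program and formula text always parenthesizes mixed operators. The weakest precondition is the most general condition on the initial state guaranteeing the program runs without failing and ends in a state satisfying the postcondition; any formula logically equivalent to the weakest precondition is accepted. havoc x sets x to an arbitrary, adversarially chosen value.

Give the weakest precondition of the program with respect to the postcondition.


Working backward. After the program, (¬done) ∨ d must hold.
Before done := ¬c: c ∨ d
Before done := done ∧ c: c ∨ d
Before skip: c ∨ d
Then branch requires c ∨ d; else branch requires (c → (c ∨ d)) ∧ ((¬c) → c).
Before the if: (d → (c ∨ d)) ∧ ((¬d) → ((c → (c ∨ d)) ∧ ((¬c) → c)))
Answer: WP = (d → (c ∨ d)) ∧ ((¬d) → ((c → (c ∨ d)) ∧ ((¬c) → c)))


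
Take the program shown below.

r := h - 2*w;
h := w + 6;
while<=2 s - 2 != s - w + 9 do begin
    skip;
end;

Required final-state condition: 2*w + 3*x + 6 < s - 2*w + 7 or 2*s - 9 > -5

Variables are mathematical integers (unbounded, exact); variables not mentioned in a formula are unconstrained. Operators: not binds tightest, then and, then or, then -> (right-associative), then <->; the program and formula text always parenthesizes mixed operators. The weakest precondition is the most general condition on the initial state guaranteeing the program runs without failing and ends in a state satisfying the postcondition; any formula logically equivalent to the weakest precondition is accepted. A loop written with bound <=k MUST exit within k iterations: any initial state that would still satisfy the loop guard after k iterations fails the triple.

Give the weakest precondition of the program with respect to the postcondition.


Working backward. After the program, the postcondition 2*w + 3*x + 6 < s - 2*w + 7 or 2*s - 9 > -5 must hold; in canonical form it is 4*w + 3*x < s + 1 or 2*s > 4.
Before the loop (bound <=2), unroll the exhaustion recursion (WP_0 = exit-now case; WP_j = one more guarded iteration, up to j = 2):
  WP_0: (not (w != 11)) and (4*w + 3*x < s + 1 or 2*s > 4)
  WP_1: (w != 11 -> ((not (w != 11)) and (4*w + 3*x < s + 1 or 2*s > 4))) and ((not (w != 11)) -> (4*w + 3*x < s + 1 or 2*s > 4))
  WP_2: (w != 11 -> ((w != 11 -> ((not (w != 11)) and (4*w + 3*x < s + 1 or 2*s > 4))) and ((not (w != 11)) -> (4*w + 3*x < s + 1 or 2*s > 4)))) and ((not (w != 11)) -> (4*w + 3*x < s + 1 or 2*s > 4))
So before the loop: (w != 11 -> ((w != 11 -> ((not (w != 11)) and (4*w + 3*x < s + 1 or 2*s > 4))) and ((not (w != 11)) -> (4*w + 3*x < s + 1 or 2*s > 4)))) and ((not (w != 11)) -> (4*w + 3*x < s + 1 or 2*s > 4))
Before h := w + 6: (w != 11 -> ((w != 11 -> ((not (w != 11)) and (4*w + 3*x < s + 1 or 2*s > 4))) and ((not (w != 11)) -> (4*w + 3*x < s + 1 or 2*s > 4)))) and ((not (w != 11)) -> (4*w + 3*x < s + 1 or 2*s > 4))
Before r := h - 2*w: (w != 11 -> ((w != 11 -> ((not (w != 11)) and (4*w + 3*x < s + 1 or 2*s > 4))) and ((not (w != 11)) -> (4*w + 3*x < s + 1 or 2*s > 4)))) and ((not (w != 11)) -> (4*w + 3*x < s + 1 or 2*s > 4))
Answer: WP = (w != 11 -> ((w != 11 -> ((not (w != 11)) and (4*w + 3*x < s + 1 or 2*s > 4))) and ((not (w != 11)) -> (4*w + 3*x < s + 1 or 2*s > 4)))) and ((not (w != 11)) -> (4*w + 3*x < s + 1 or 2*s > 4))


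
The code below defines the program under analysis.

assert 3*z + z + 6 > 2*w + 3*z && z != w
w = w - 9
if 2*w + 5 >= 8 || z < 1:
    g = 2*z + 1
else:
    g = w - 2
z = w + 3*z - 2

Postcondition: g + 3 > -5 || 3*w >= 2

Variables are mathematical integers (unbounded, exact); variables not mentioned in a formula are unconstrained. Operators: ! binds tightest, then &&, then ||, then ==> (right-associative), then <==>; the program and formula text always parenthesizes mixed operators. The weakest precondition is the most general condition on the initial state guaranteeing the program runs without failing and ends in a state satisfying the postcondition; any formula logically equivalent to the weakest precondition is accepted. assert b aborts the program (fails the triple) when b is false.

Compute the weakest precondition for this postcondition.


Working backward. After the program, the postcondition g + 3 > -5 || 3*w >= 2 must hold; in canonical form it is g > -8 || 3*w >= 2.
Before z := w + 3*z - 2: g > -8 || 3*w >= 2
Then branch requires 2*z > -9 || 3*w >= 2; else branch requires w > -6 || 3*w >= 2.
Before the if: ((2*w >= 3 || z < 1) ==> (2*z > -9 || 3*w >= 2)) && ((!(2*w >= 3 || z < 1)) ==> (w > -6 || 3*w >= 2))
Before w := w - 9: ((2*w >= 21 || z < 1) ==> (2*z > -9 || 3*w >= 29)) && ((!(2*w >= 21 || z < 1)) ==> (w > 3 || 3*w >= 29))
Before assert 3*z + z + 6 > 2*w + 3*z && z != w: z > 2*w - 6 && z != w && ((2*w >= 21 || z < 1) ==> (2*z > -9 || 3*w >= 29)) && ((!(2*w >= 21 || z < 1)) ==> (w > 3 || 3*w >= 29))
Answer: WP = z > 2*w - 6 && z != w && ((2*w >= 21 || z < 1) ==> (2*z > -9 || 3*w >= 29)) && ((!(2*w >= 21 || z < 1)) ==> (w > 3 || 3*w >= 29))


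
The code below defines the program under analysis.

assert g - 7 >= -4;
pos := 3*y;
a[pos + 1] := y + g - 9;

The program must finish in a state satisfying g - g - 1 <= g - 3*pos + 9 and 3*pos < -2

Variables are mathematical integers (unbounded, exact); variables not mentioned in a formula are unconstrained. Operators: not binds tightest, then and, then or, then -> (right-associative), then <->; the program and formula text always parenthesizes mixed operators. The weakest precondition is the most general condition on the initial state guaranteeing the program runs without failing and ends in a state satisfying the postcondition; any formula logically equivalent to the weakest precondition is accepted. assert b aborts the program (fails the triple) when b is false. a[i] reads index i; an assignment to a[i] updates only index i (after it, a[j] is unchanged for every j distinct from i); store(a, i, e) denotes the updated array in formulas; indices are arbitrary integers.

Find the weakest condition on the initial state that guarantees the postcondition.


Working backward. After the program, the postcondition g - g - 1 <= g - 3*pos + 9 and 3*pos < -2 must hold; in canonical form it is 3*pos <= g + 10 and 3*pos < -2.
Before a[pos + 1] := y + g - 9: 3*pos <= g + 10 and 3*pos < -2
Before pos := 3*y: 9*y <= g + 10 and 9*y < -2
Before assert g - 7 >= -4: g >= 3 and 9*y <= g + 10 and 9*y < -2
Answer: WP = g >= 3 and 9*y <= g + 10 and 9*y < -2


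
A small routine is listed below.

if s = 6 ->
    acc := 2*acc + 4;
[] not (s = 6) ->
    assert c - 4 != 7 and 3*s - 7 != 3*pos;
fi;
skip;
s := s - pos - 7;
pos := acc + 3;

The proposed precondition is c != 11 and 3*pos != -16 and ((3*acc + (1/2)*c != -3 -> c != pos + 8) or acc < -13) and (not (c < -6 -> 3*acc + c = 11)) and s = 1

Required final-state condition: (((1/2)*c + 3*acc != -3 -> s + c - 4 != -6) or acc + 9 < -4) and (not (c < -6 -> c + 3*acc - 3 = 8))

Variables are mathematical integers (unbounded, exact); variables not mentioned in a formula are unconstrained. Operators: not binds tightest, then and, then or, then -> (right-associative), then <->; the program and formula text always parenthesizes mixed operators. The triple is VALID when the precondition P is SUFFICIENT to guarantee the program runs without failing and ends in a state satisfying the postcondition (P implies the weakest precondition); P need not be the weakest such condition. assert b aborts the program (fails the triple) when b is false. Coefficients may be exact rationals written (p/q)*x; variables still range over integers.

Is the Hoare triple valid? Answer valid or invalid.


Working backward. After the program, the postcondition (((1/2)*c + 3*acc != -3 -> s + c - 4 != -6) or acc + 9 < -4) and (not (c < -6 -> c + 3*acc - 3 = 8)) must hold; in canonical form it is ((3*acc + (1/2)*c != -3 -> c + s != -2) or acc < -13) and (not (c < -6 -> 3*acc + c = 11)).
Before pos := acc + 3: ((3*acc + (1/2)*c != -3 -> c + s != -2) or acc < -13) and (not (c < -6 -> 3*acc + c = 11))
Before s := s - pos - 7: ((3*acc + (1/2)*c != -3 -> c + s != pos + 5) or acc < -13) and (not (c < -6 -> 3*acc + c = 11))
Before skip: ((3*acc + (1/2)*c != -3 -> c + s != pos + 5) or acc < -13) and (not (c < -6 -> 3*acc + c = 11))
Then branch requires ((6*acc + (1/2)*c != -15 -> c + s != pos + 5) or 2*acc < -17) and (not (c < -6 -> 6*acc + c = -1)); else branch requires c != 11 and 3*s != 3*pos + 7 and ((3*acc + (1/2)*c != -3 -> c + s != pos + 5) or acc < -13) and (not (c < -6 -> 3*acc + c = 11)).
Before the if: (s = 6 -> (((6*acc + (1/2)*c != -15 -> c + s != pos + 5) or 2*acc < -17) and (not (c < -6 -> 6*acc + c = -1)))) and ((not (s = 6)) -> (c != 11 and 3*s != 3*pos + 7 and ((3*acc + (1/2)*c != -3 -> c + s != pos + 5) or acc < -13) and (not (c < -6 -> 3*acc + c = 11))))
The weakest precondition is (s = 6 -> (((6*acc + (1/2)*c != -15 -> c + s != pos + 5) or 2*acc < -17) and (not (c < -6 -> 6*acc + c = -1)))) and ((not (s = 6)) -> (c != 11 and 3*s != 3*pos + 7 and ((3*acc + (1/2)*c != -3 -> c + s != pos + 5) or acc < -13) and (not (c < -6 -> 3*acc + c = 11)))).
Check whether c != 11 and 3*pos != -16 and ((3*acc + (1/2)*c != -3 -> c != pos + 8) or acc < -13) and (not (c < -6 -> 3*acc + c = 11)) and s = 1 implies it.
Countermodel: at the initial state acc = 1, c = -11, pos = -15, s = 1, the precondition holds but the weakest precondition fails.
Answer: invalid


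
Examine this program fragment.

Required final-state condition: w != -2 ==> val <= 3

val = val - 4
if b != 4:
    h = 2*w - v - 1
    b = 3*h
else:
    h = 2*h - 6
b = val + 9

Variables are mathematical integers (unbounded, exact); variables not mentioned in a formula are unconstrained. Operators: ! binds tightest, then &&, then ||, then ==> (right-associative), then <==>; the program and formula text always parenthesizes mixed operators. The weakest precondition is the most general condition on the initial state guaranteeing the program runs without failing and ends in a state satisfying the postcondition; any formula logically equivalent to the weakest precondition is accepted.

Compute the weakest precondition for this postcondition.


Working backward. After the program, w != -2 ==> val <= 3 must hold.
Before b := val + 9: w != -2 ==> val <= 3
Then branch requires w != -2 ==> val <= 3; else branch requires w != -2 ==> val <= 3.
Before the if: (b != 4 ==> (w != -2 ==> val <= 3)) && ((!(b != 4)) ==> (w != -2 ==> val <= 3))
Before val := val - 4: (b != 4 ==> (w != -2 ==> val <= 7)) && ((!(b != 4)) ==> (w != -2 ==> val <= 7))
Answer: WP = (b != 4 ==> (w != -2 ==> val <= 7)) && ((!(b != 4)) ==> (w != -2 ==> val <= 7))


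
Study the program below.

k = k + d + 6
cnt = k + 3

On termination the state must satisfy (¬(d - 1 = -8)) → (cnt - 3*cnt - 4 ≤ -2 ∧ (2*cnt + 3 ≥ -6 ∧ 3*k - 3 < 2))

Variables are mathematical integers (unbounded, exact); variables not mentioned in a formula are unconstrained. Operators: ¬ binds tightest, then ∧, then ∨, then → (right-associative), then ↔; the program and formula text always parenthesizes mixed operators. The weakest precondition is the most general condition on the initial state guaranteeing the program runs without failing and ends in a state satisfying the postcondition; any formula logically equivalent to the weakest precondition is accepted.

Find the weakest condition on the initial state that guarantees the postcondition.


Working backward. After the program, the postcondition (¬(d - 1 = -8)) → (cnt - 3*cnt - 4 ≤ -2 ∧ (2*cnt + 3 ≥ -6 ∧ 3*k - 3 < 2)) must hold; in canonical form it is (¬(d = -7)) → (2*cnt ≥ -2 ∧ 2*cnt ≥ -9 ∧ 3*k < 5).
Before cnt := k + 3: (¬(d = -7)) → (2*k ≥ -8 ∧ 2*k ≥ -15 ∧ 3*k < 5)
Before k := k + d + 6: (¬(d = -7)) → (2*d + 2*k ≥ -20 ∧ 2*d + 2*k ≥ -27 ∧ 3*d + 3*k < -13)
Answer: WP = (¬(d = -7)) → (2*d + 2*k ≥ -20 ∧ 2*d + 2*k ≥ -27 ∧ 3*d + 3*k < -13)


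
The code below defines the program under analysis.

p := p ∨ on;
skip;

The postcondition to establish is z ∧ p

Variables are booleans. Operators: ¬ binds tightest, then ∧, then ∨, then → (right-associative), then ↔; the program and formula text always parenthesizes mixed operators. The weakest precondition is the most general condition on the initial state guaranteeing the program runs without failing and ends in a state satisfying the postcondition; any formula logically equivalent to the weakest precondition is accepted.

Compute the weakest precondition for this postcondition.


Working backward. After the program, z ∧ p must hold.
Before skip: z ∧ p
Before p := p ∨ on: z ∧ (p ∨ on)
Answer: WP = z ∧ (p ∨ on)


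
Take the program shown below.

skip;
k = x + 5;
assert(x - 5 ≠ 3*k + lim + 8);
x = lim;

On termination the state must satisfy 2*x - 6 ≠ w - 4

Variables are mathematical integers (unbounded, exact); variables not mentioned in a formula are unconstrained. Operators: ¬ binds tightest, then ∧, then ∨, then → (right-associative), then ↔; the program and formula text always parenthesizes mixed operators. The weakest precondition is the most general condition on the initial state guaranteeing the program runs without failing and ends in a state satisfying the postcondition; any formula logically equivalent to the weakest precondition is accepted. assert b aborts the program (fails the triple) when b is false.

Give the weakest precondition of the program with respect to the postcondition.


Working backward. After the program, the postcondition 2*x - 6 ≠ w - 4 must hold; in canonical form it is 2*x ≠ w + 2.
Before x := lim: 2*lim ≠ w + 2
Before assert x - 5 ≠ 3*k + lim + 8: x ≠ 3*k + lim + 13 ∧ 2*lim ≠ w + 2
Before k := x + 5: lim + 2*x ≠ -28 ∧ 2*lim ≠ w + 2
Before skip: lim + 2*x ≠ -28 ∧ 2*lim ≠ w + 2
Answer: WP = lim + 2*x ≠ -28 ∧ 2*lim ≠ w + 2


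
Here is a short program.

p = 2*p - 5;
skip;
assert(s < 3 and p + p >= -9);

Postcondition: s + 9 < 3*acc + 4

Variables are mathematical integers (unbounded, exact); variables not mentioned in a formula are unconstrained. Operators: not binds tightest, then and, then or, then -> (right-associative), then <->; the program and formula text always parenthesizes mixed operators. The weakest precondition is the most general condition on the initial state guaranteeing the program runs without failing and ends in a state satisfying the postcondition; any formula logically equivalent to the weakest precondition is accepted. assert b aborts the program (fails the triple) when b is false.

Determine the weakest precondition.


Working backward. After the program, the postcondition s + 9 < 3*acc + 4 must hold; in canonical form it is s < 3*acc - 5.
Before assert s < 3 and p + p >= -9: s < 3 and 2*p >= -9 and s < 3*acc - 5
Before skip: s < 3 and 2*p >= -9 and s < 3*acc - 5
Before p := 2*p - 5: s < 3 and 4*p >= 1 and s < 3*acc - 5
Answer: WP = s < 3 and 4*p >= 1 and s < 3*acc - 5


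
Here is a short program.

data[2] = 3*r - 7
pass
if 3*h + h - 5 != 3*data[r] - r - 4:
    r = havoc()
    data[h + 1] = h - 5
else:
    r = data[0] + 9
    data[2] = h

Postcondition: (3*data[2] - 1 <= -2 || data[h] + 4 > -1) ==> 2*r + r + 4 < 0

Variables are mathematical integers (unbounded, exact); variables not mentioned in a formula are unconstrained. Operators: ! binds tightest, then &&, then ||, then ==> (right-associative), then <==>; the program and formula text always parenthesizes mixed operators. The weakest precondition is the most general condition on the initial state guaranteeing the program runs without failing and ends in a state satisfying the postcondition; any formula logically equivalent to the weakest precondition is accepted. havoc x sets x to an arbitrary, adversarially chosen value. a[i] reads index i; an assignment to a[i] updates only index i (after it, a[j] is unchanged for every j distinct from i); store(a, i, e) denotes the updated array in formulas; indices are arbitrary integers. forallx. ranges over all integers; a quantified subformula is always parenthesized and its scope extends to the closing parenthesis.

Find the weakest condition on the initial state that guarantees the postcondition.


Working backward. After the program, the postcondition (3*data[2] - 1 <= -2 || data[h] + 4 > -1) ==> 2*r + r + 4 < 0 must hold; in canonical form it is (3*data[2] <= -1 || data[h] > -5) ==> 3*r < -4.
Then branch requires forall r_1. ((3*store(data, h + 1, h - 5)[2] <= -1 || store(data, h + 1, h - 5)[h] > -5) ==> 3*r_1 < -4); else branch requires (3*h <= -1 || store(data, 2, h)[h] > -5) ==> 3*data[0] < -31.
Before the if: (4*h + r != 3*data[r] + 1 ==> (forall r_1. ((3*store(data, h + 1, h - 5)[2] <= -1 || store(data, h + 1, h - 5)[h] > -5) ==> 3*r_1 < -4))) && ((!(4*h + r != 3*data[r] + 1)) ==> ((3*h <= -1 || store(data, 2, h)[h] > -5) ==> 3*data[0] < -31))
Before skip: (4*h + r != 3*data[r] + 1 ==> (forall r_1. ((3*store(data, h + 1, h - 5)[2] <= -1 || store(data, h + 1, h - 5)[h] > -5) ==> 3*r_1 < -4))) && ((!(4*h + r != 3*data[r] + 1)) ==> ((3*h <= -1 || store(data, 2, h)[h] > -5) ==> 3*data[0] < -31))
Before data[2] := 3*r - 7: (4*h + r != 3*store(data, 2, 3*r - 7)[r] + 1 ==> (forall r_1. ((3*store(store(data, 2, 3*r - 7), h + 1, h - 5)[2] <= -1 || store(store(data, 2, 3*r - 7), h + 1, h - 5)[h] > -5) ==> 3*r_1 < -4))) && ((!(4*h + r != 3*store(data, 2, 3*r - 7)[r] + 1)) ==> ((3*h <= -1 || store(store(data, 2, 3*r - 7), 2, h)[h] > -5) ==> 3*data[0] < -31))
Answer: WP = (4*h + r != 3*store(data, 2, 3*r - 7)[r] + 1 ==> (forall r_1. ((3*store(store(data, 2, 3*r - 7), h + 1, h - 5)[2] <= -1 || store(store(data, 2, 3*r - 7), h + 1, h - 5)[h] > -5) ==> 3*r_1 < -4))) && ((!(4*h + r != 3*store(data, 2, 3*r - 7)[r] + 1)) ==> ((3*h <= -1 || store(store(data, 2, 3*r - 7), 2, h)[h] > -5) ==> 3*data[0] < -31))


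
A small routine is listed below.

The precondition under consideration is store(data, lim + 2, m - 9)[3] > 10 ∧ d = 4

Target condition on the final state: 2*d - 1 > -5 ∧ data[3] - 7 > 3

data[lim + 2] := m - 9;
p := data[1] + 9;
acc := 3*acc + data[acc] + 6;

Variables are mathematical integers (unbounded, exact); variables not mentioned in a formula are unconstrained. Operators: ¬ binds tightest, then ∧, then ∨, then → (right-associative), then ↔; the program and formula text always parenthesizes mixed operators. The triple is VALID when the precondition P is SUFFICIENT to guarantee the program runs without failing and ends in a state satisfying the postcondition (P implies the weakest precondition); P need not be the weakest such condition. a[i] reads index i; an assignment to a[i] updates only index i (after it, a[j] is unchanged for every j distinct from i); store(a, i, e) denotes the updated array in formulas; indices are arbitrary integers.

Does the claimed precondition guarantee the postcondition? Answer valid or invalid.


Working backward. After the program, the postcondition 2*d - 1 > -5 ∧ data[3] - 7 > 3 must hold; in canonical form it is 2*d > -4 ∧ data[3] > 10.
Before acc := 3*acc + data[acc] + 6: 2*d > -4 ∧ data[3] > 10
Before p := data[1] + 9: 2*d > -4 ∧ data[3] > 10
Before data[lim + 2] := m - 9: 2*d > -4 ∧ store(data, lim + 2, m - 9)[3] > 10
The weakest precondition is 2*d > -4 ∧ store(data, lim + 2, m - 9)[3] > 10.
Check whether store(data, lim + 2, m - 9)[3] > 10 ∧ d = 4 implies it.
Every state satisfying the precondition satisfies the weakest precondition: the implication holds.
Answer: valid


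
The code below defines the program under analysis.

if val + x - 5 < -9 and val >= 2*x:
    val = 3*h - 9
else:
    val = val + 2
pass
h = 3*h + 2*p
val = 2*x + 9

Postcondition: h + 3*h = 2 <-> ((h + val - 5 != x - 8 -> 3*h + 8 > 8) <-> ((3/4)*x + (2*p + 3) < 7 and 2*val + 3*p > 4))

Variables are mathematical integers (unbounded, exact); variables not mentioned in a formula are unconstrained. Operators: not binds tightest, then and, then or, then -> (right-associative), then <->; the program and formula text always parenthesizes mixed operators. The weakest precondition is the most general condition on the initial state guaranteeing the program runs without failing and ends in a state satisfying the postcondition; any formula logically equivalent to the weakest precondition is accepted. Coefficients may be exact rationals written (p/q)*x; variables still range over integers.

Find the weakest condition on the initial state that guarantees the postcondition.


Working backward. After the program, the postcondition h + 3*h = 2 <-> ((h + val - 5 != x - 8 -> 3*h + 8 > 8) <-> ((3/4)*x + (2*p + 3) < 7 and 2*val + 3*p > 4)) must hold; in canonical form it is 4*h = 2 <-> ((h + val != x - 3 -> 3*h > 0) <-> (2*p + (3/4)*x < 4 and 3*p + 2*val > 4)).
Before val := 2*x + 9: 4*h = 2 <-> ((h + x != -12 -> 3*h > 0) <-> (2*p + (3/4)*x < 4 and 3*p + 4*x > -14))
Before h := 3*h + 2*p: 12*h + 8*p = 2 <-> ((3*h + 2*p + x != -12 -> 9*h + 6*p > 0) <-> (2*p + (3/4)*x < 4 and 3*p + 4*x > -14))
Before skip: 12*h + 8*p = 2 <-> ((3*h + 2*p + x != -12 -> 9*h + 6*p > 0) <-> (2*p + (3/4)*x < 4 and 3*p + 4*x > -14))
Then branch requires 12*h + 8*p = 2 <-> ((3*h + 2*p + x != -12 -> 9*h + 6*p > 0) <-> (2*p + (3/4)*x < 4 and 3*p + 4*x > -14)); else branch requires 12*h + 8*p = 2 <-> ((3*h + 2*p + x != -12 -> 9*h + 6*p > 0) <-> (2*p + (3/4)*x < 4 and 3*p + 4*x > -14)).
Before the if: ((val + x < -4 and val >= 2*x) -> (12*h + 8*p = 2 <-> ((3*h + 2*p + x != -12 -> 9*h + 6*p > 0) <-> (2*p + (3/4)*x < 4 and 3*p + 4*x > -14)))) and ((not (val + x < -4 and val >= 2*x)) -> (12*h + 8*p = 2 <-> ((3*h + 2*p + x != -12 -> 9*h + 6*p > 0) <-> (2*p + (3/4)*x < 4 and 3*p + 4*x > -14))))
Answer: WP = ((val + x < -4 and val >= 2*x) -> (12*h + 8*p = 2 <-> ((3*h + 2*p + x != -12 -> 9*h + 6*p > 0) <-> (2*p + (3/4)*x < 4 and 3*p + 4*x > -14)))) and ((not (val + x < -4 and val >= 2*x)) -> (12*h + 8*p = 2 <-> ((3*h + 2*p + x != -12 -> 9*h + 6*p > 0) <-> (2*p + (3/4)*x < 4 and 3*p + 4*x > -14))))


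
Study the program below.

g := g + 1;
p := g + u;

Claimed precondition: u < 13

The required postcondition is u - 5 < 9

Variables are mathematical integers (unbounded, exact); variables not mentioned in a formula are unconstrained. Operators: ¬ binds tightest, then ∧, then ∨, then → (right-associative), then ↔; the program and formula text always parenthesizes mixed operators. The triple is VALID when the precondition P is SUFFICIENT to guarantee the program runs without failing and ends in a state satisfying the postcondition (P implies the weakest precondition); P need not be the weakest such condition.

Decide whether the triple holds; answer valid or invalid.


Working backward. After the program, the postcondition u - 5 < 9 must hold; in canonical form it is u < 14.
Before p := g + u: u < 14
Before g := g + 1: u < 14
The weakest precondition is u < 14.
Check whether u < 13 implies it.
Every state satisfying the precondition satisfies the weakest precondition: the implication holds.
Answer: valid


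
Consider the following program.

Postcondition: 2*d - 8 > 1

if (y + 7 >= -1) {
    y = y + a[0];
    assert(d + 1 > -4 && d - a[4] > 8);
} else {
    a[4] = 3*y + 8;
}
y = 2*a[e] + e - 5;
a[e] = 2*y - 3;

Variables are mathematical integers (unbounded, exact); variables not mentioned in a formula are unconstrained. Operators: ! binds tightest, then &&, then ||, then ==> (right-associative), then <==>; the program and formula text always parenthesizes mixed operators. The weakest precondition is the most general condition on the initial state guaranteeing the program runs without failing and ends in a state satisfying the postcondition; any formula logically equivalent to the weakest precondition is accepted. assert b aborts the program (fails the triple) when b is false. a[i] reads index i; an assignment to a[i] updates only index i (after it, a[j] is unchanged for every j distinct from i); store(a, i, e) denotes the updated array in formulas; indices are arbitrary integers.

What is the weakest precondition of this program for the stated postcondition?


Working backward. After the program, the postcondition 2*d - 8 > 1 must hold; in canonical form it is 2*d > 9.
Before a[e] := 2*y - 3: 2*d > 9
Before y := 2*a[e] + e - 5: 2*d > 9
Then branch requires d > -5 && d > a[4] + 8 && 2*d > 9; else branch requires 2*d > 9.
Before the if: (y >= -8 ==> (d > -5 && d > a[4] + 8 && 2*d > 9)) && ((!(y >= -8)) ==> 2*d > 9)
Answer: WP = (y >= -8 ==> (d > -5 && d > a[4] + 8 && 2*d > 9)) && ((!(y >= -8)) ==> 2*d > 9)


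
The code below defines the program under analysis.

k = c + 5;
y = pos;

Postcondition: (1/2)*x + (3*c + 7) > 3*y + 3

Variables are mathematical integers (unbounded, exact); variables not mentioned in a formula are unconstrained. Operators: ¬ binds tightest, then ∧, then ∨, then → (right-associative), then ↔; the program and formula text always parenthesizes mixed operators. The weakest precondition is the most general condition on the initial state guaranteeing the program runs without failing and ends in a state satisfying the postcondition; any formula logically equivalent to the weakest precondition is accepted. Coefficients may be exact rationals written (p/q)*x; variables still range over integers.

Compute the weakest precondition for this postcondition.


Working backward. After the program, the postcondition (1/2)*x + (3*c + 7) > 3*y + 3 must hold; in canonical form it is 3*c + (1/2)*x > 3*y - 4.
Before y := pos: 3*c + (1/2)*x > 3*pos - 4
Before k := c + 5: 3*c + (1/2)*x > 3*pos - 4
Answer: WP = 3*c + (1/2)*x > 3*pos - 4


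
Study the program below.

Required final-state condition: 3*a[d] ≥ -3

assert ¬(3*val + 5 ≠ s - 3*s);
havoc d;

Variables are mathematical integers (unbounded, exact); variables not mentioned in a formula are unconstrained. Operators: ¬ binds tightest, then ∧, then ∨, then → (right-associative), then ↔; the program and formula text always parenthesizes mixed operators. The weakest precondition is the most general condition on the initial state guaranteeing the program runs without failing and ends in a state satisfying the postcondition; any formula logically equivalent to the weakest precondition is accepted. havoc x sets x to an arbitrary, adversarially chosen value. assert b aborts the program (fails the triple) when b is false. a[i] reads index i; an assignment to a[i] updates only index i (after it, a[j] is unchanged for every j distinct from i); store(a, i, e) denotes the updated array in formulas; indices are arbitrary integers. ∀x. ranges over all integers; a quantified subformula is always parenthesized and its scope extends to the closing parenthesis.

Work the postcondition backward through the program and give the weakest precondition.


Working backward. After the program, 3*a[d] ≥ -3 must hold.
Before havoc d: ∀d_1. 3*a[d_1] ≥ -3
Before assert ¬(3*val + 5 ≠ s - 3*s): (¬(2*s + 3*val ≠ -5)) ∧ (∀d_1. 3*a[d_1] ≥ -3)
Answer: WP = (¬(2*s + 3*val ≠ -5)) ∧ (∀d_1. 3*a[d_1] ≥ -3)
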